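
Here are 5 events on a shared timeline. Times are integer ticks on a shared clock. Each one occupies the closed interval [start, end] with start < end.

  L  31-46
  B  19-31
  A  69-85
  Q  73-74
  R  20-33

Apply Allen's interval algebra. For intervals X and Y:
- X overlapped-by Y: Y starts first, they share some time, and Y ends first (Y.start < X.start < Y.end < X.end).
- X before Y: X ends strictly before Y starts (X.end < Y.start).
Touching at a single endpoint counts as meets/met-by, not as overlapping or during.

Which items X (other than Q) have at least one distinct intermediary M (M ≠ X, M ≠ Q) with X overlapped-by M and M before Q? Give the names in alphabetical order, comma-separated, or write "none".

Target Q = [73, 74].
Intermediaries M with M before Q: B, L, R.
Via B — items with X overlapped-by B: R.
Via L — items with X overlapped-by L: none.
Via R — items with X overlapped-by R: L.
Union: L, R.

L, R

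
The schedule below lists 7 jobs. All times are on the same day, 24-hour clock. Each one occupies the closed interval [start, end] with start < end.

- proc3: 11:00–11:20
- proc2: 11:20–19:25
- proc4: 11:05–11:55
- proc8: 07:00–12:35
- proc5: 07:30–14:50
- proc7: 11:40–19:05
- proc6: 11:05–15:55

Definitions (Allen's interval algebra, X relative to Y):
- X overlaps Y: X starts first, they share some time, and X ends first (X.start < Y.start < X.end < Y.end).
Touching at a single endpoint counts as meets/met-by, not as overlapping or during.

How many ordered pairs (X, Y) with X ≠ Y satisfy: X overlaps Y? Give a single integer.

13

Checking all 42 ordered pairs for relation 'overlaps'; matching pairs in alphabetical order:
(proc3, proc4): proc3 overlaps proc4 ✓
(proc3, proc6): proc3 overlaps proc6 ✓
(proc4, proc2): proc4 overlaps proc2 ✓
(proc4, proc7): proc4 overlaps proc7 ✓
(proc5, proc2): proc5 overlaps proc2 ✓
(proc5, proc6): proc5 overlaps proc6 ✓
(proc5, proc7): proc5 overlaps proc7 ✓
(proc6, proc2): proc6 overlaps proc2 ✓
(proc6, proc7): proc6 overlaps proc7 ✓
(proc8, proc2): proc8 overlaps proc2 ✓
(proc8, proc5): proc8 overlaps proc5 ✓
(proc8, proc6): proc8 overlaps proc6 ✓
(proc8, proc7): proc8 overlaps proc7 ✓
Count: 13.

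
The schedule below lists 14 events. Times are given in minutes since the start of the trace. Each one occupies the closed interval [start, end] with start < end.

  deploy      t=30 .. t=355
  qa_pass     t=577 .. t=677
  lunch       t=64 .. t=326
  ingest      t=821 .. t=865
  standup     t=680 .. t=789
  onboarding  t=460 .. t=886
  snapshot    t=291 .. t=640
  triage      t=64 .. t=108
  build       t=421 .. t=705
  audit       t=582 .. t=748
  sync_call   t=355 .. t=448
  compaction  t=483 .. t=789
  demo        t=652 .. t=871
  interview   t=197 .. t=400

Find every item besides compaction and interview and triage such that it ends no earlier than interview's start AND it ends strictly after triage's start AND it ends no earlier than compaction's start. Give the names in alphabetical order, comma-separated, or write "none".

Conditions: its end is no earlier than interview's start (X.end >= t=197) AND its end is strictly after triage's start (X.end > t=64) AND its end is no earlier than compaction's start (X.end >= t=483).
audit: end t=748 >= t=197? ✓; end t=748 > t=64? ✓; end t=748 >= t=483? ✓ → yes.
build: end t=705 >= t=197? ✓; end t=705 > t=64? ✓; end t=705 >= t=483? ✓ → yes.
demo: end t=871 >= t=197? ✓; end t=871 > t=64? ✓; end t=871 >= t=483? ✓ → yes.
deploy: end t=355 >= t=197? ✓; end t=355 > t=64? ✓; end t=355 >= t=483? ✗ → no.
ingest: end t=865 >= t=197? ✓; end t=865 > t=64? ✓; end t=865 >= t=483? ✓ → yes.
lunch: end t=326 >= t=197? ✓; end t=326 > t=64? ✓; end t=326 >= t=483? ✗ → no.
onboarding: end t=886 >= t=197? ✓; end t=886 > t=64? ✓; end t=886 >= t=483? ✓ → yes.
qa_pass: end t=677 >= t=197? ✓; end t=677 > t=64? ✓; end t=677 >= t=483? ✓ → yes.
snapshot: end t=640 >= t=197? ✓; end t=640 > t=64? ✓; end t=640 >= t=483? ✓ → yes.
standup: end t=789 >= t=197? ✓; end t=789 > t=64? ✓; end t=789 >= t=483? ✓ → yes.
sync_call: end t=448 >= t=197? ✓; end t=448 > t=64? ✓; end t=448 >= t=483? ✗ → no.
Result: audit, build, demo, ingest, onboarding, qa_pass, snapshot, standup.

audit, build, demo, ingest, onboarding, qa_pass, snapshot, standup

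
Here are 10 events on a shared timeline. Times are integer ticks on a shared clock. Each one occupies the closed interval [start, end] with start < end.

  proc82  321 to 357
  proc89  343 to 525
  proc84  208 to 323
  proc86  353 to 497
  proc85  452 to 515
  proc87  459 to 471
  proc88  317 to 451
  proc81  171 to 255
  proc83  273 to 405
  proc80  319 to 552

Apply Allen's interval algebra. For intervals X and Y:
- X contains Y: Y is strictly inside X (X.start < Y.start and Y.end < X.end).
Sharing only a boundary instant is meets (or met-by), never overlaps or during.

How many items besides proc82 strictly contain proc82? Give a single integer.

3

Target proc82 = [321, 357].
proc80 [319, 552] → contains → counts.
proc81 [171, 255] → before → no.
proc83 [273, 405] → contains → counts.
proc84 [208, 323] → overlaps → no.
proc85 [452, 515] → after → no.
proc86 [353, 497] → overlapped-by → no.
proc87 [459, 471] → after → no.
proc88 [317, 451] → contains → counts.
proc89 [343, 525] → overlapped-by → no.
Total: 3.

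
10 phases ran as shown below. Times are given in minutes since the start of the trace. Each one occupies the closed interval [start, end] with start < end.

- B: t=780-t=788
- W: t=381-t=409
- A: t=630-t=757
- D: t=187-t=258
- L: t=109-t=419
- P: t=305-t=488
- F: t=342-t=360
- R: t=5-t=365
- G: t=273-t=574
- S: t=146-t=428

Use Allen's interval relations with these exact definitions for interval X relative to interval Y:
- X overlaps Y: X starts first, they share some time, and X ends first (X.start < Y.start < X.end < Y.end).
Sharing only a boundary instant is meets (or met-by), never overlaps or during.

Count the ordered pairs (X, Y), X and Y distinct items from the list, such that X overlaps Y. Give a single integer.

Checking all 90 ordered pairs for relation 'overlaps'; matching pairs in alphabetical order:
(L, G): L overlaps G ✓
(L, P): L overlaps P ✓
(L, S): L overlaps S ✓
(R, G): R overlaps G ✓
(R, L): R overlaps L ✓
(R, P): R overlaps P ✓
(R, S): R overlaps S ✓
(S, G): S overlaps G ✓
(S, P): S overlaps P ✓
Count: 9.

9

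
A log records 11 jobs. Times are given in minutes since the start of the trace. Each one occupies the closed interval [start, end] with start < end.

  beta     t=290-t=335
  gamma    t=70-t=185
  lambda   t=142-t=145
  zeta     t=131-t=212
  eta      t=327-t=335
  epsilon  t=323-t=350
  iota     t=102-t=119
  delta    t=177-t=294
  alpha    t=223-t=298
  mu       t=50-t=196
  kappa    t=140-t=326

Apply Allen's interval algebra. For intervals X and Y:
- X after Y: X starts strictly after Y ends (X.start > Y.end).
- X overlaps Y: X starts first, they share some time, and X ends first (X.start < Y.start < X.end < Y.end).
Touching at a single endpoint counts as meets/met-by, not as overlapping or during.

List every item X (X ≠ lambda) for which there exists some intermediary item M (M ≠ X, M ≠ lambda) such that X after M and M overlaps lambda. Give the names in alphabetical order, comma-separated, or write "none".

Target lambda = [t=142, t=145].
Intermediaries M with M overlaps lambda: none.
Union: none.

none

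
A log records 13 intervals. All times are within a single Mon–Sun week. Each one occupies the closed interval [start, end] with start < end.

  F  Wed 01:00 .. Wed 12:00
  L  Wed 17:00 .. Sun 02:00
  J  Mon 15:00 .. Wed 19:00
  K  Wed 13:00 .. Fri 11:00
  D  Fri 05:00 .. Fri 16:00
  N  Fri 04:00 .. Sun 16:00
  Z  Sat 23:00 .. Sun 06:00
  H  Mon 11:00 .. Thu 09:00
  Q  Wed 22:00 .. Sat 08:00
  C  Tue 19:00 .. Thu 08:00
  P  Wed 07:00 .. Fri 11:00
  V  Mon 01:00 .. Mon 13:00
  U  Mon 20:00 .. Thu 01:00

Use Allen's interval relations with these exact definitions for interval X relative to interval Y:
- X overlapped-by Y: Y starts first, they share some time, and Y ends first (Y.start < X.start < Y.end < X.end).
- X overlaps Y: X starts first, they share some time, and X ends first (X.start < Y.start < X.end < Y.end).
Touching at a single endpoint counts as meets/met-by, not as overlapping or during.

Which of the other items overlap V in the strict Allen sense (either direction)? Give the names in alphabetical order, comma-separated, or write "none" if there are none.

Target V = [Mon 01:00, Mon 13:00].
C [Tue 19:00, Thu 08:00] → after → no.
D [Fri 05:00, Fri 16:00] → after → no.
F [Wed 01:00, Wed 12:00] → after → no.
H [Mon 11:00, Thu 09:00] → overlapped-by → yes.
J [Mon 15:00, Wed 19:00] → after → no.
K [Wed 13:00, Fri 11:00] → after → no.
L [Wed 17:00, Sun 02:00] → after → no.
N [Fri 04:00, Sun 16:00] → after → no.
P [Wed 07:00, Fri 11:00] → after → no.
Q [Wed 22:00, Sat 08:00] → after → no.
U [Mon 20:00, Thu 01:00] → after → no.
Z [Sat 23:00, Sun 06:00] → after → no.
Result: H.

H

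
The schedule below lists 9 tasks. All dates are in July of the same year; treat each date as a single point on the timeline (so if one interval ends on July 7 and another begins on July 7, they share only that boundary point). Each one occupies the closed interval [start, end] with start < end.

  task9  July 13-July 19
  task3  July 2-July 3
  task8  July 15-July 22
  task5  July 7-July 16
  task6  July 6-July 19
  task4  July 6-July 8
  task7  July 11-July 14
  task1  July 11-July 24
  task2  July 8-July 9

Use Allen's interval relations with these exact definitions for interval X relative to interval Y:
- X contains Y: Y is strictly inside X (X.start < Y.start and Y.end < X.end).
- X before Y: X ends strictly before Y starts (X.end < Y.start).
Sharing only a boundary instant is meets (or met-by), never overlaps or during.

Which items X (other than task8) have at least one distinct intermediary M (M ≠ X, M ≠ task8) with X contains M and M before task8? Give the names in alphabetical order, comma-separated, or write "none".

Target task8 = [July 15, July 22].
Intermediaries M with M before task8: task2, task3, task4, task7.
Via task2 — items with X contains task2: task5, task6.
Via task3 — items with X contains task3: none.
Via task4 — items with X contains task4: none.
Via task7 — items with X contains task7: task5, task6.
Union: task5, task6.

task5, task6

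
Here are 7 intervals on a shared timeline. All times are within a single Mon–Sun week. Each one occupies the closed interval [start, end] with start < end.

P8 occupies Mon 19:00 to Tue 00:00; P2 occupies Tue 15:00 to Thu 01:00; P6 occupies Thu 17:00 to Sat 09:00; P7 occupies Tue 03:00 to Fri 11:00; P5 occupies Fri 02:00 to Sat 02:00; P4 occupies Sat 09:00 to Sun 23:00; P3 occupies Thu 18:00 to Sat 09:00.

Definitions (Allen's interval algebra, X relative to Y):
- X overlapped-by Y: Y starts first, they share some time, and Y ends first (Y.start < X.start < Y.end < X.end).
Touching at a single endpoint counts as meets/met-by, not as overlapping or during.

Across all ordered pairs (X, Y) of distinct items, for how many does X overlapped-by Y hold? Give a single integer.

Checking all 42 ordered pairs for relation 'overlapped-by'; matching pairs in alphabetical order:
(P3, P7): P3 overlapped-by P7 ✓
(P5, P7): P5 overlapped-by P7 ✓
(P6, P7): P6 overlapped-by P7 ✓
Count: 3.

3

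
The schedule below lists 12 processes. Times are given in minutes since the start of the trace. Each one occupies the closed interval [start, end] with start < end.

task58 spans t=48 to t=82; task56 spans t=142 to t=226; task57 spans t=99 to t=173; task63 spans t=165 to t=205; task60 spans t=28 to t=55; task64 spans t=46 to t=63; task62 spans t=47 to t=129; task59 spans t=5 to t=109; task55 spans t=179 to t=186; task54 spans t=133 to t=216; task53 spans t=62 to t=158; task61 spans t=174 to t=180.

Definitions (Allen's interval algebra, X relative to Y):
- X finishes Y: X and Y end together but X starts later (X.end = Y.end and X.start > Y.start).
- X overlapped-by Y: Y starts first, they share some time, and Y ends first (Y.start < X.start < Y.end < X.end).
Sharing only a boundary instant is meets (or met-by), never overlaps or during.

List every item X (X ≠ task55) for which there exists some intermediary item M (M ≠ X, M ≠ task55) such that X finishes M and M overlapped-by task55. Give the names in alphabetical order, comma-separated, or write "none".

Target task55 = [t=179, t=186].
Intermediaries M with M overlapped-by task55: none.
Union: none.

none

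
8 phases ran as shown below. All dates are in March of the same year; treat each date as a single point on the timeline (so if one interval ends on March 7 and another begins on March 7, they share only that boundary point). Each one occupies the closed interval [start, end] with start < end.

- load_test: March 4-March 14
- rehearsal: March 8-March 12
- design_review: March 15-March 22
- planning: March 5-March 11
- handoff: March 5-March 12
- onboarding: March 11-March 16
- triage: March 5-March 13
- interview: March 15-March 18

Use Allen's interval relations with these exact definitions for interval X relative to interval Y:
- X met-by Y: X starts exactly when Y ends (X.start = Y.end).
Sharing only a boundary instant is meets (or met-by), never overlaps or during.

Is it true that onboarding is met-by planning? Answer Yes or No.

Yes

onboarding = [March 11, March 16], planning = [March 5, March 11].
Actual relation of onboarding to planning: met-by.
Asked whether 'met-by' holds → Yes.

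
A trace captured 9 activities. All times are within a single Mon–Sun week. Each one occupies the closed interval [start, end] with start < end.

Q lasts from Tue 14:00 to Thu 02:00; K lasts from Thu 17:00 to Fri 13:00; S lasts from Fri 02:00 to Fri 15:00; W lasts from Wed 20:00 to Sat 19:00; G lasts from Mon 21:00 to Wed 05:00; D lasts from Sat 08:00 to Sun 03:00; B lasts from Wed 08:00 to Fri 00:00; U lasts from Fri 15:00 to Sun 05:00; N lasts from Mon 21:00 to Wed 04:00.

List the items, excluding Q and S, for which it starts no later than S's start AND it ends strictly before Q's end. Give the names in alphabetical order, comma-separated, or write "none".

Conditions: its start is no later than S's start (X.start <= Fri 02:00) AND its end is strictly before Q's end (X.end < Thu 02:00).
B: start Wed 08:00 <= Fri 02:00? ✓; end Fri 00:00 < Thu 02:00? ✗ → no.
D: start Sat 08:00 <= Fri 02:00? ✗; end Sun 03:00 < Thu 02:00? ✗ → no.
G: start Mon 21:00 <= Fri 02:00? ✓; end Wed 05:00 < Thu 02:00? ✓ → yes.
K: start Thu 17:00 <= Fri 02:00? ✓; end Fri 13:00 < Thu 02:00? ✗ → no.
N: start Mon 21:00 <= Fri 02:00? ✓; end Wed 04:00 < Thu 02:00? ✓ → yes.
U: start Fri 15:00 <= Fri 02:00? ✗; end Sun 05:00 < Thu 02:00? ✗ → no.
W: start Wed 20:00 <= Fri 02:00? ✓; end Sat 19:00 < Thu 02:00? ✗ → no.
Result: G, N.

G, N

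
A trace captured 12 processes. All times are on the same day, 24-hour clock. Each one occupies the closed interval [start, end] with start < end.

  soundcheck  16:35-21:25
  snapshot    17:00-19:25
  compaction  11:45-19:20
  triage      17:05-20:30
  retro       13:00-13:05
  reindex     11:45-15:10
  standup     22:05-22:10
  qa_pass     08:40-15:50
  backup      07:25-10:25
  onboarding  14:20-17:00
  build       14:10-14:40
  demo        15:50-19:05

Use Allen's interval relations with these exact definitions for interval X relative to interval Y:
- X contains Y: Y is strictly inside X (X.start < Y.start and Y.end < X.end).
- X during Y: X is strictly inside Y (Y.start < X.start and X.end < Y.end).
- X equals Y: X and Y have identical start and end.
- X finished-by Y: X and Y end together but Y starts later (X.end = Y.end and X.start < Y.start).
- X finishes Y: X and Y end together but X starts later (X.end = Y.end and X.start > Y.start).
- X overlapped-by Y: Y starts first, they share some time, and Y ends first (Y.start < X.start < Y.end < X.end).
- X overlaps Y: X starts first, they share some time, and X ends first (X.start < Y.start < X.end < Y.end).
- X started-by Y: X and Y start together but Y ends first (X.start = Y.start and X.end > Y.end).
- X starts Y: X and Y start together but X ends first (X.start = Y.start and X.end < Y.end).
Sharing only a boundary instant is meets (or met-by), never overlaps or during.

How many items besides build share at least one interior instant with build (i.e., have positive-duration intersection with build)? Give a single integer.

Target build = [14:10, 14:40].
backup [07:25, 10:25] → before → no.
compaction [11:45, 19:20] → contains → counts.
demo [15:50, 19:05] → after → no.
onboarding [14:20, 17:00] → overlapped-by → counts.
qa_pass [08:40, 15:50] → contains → counts.
reindex [11:45, 15:10] → contains → counts.
retro [13:00, 13:05] → before → no.
snapshot [17:00, 19:25] → after → no.
soundcheck [16:35, 21:25] → after → no.
standup [22:05, 22:10] → after → no.
triage [17:05, 20:30] → after → no.
Total: 4.

4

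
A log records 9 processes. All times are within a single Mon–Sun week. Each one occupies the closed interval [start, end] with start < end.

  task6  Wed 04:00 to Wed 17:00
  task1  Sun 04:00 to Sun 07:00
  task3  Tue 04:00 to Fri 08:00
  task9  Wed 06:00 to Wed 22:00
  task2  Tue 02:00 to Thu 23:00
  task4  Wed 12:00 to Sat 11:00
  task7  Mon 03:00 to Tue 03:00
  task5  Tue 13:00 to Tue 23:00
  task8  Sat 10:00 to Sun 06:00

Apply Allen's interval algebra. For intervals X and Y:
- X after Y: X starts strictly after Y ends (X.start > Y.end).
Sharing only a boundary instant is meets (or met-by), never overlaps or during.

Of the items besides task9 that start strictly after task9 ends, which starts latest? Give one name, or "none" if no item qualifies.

Target task9 = [Wed 06:00, Wed 22:00].
task1 [Sun 04:00, Sun 07:00] → after → candidate.
task2 [Tue 02:00, Thu 23:00] → contains → excluded.
task3 [Tue 04:00, Fri 08:00] → contains → excluded.
task4 [Wed 12:00, Sat 11:00] → overlapped-by → excluded.
task5 [Tue 13:00, Tue 23:00] → before → excluded.
task6 [Wed 04:00, Wed 17:00] → overlaps → excluded.
task7 [Mon 03:00, Tue 03:00] → before → excluded.
task8 [Sat 10:00, Sun 06:00] → after → candidate.
Among candidates, latest start is Sun 04:00 → task1.

task1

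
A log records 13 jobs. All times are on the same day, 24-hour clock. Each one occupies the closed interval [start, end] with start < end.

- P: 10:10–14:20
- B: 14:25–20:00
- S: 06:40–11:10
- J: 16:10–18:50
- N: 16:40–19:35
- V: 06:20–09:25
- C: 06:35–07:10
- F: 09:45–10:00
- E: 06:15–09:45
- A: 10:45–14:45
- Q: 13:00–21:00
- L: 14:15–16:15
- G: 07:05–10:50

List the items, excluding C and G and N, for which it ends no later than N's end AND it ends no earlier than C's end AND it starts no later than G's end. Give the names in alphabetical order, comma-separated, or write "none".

Conditions: its end is no later than N's end (X.end <= 19:35) AND its end is no earlier than C's end (X.end >= 07:10) AND its start is no later than G's end (X.start <= 10:50).
A: end 14:45 <= 19:35? ✓; end 14:45 >= 07:10? ✓; start 10:45 <= 10:50? ✓ → yes.
B: end 20:00 <= 19:35? ✗; end 20:00 >= 07:10? ✓; start 14:25 <= 10:50? ✗ → no.
E: end 09:45 <= 19:35? ✓; end 09:45 >= 07:10? ✓; start 06:15 <= 10:50? ✓ → yes.
F: end 10:00 <= 19:35? ✓; end 10:00 >= 07:10? ✓; start 09:45 <= 10:50? ✓ → yes.
J: end 18:50 <= 19:35? ✓; end 18:50 >= 07:10? ✓; start 16:10 <= 10:50? ✗ → no.
L: end 16:15 <= 19:35? ✓; end 16:15 >= 07:10? ✓; start 14:15 <= 10:50? ✗ → no.
P: end 14:20 <= 19:35? ✓; end 14:20 >= 07:10? ✓; start 10:10 <= 10:50? ✓ → yes.
Q: end 21:00 <= 19:35? ✗; end 21:00 >= 07:10? ✓; start 13:00 <= 10:50? ✗ → no.
S: end 11:10 <= 19:35? ✓; end 11:10 >= 07:10? ✓; start 06:40 <= 10:50? ✓ → yes.
V: end 09:25 <= 19:35? ✓; end 09:25 >= 07:10? ✓; start 06:20 <= 10:50? ✓ → yes.
Result: A, E, F, P, S, V.

A, E, F, P, S, V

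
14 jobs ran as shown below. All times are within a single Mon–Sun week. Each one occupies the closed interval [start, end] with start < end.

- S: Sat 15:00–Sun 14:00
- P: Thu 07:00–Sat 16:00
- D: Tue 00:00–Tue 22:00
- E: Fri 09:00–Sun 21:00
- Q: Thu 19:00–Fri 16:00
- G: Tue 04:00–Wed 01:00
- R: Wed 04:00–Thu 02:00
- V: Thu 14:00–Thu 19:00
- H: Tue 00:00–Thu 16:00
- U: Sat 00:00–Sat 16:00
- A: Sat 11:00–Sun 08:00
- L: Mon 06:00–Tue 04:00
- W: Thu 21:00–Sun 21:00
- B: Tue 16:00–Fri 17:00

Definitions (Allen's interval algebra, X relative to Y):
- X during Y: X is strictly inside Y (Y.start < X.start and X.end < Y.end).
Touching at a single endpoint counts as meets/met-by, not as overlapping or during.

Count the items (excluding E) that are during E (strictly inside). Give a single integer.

3

Target E = [Fri 09:00, Sun 21:00].
A [Sat 11:00, Sun 08:00] → during → counts.
B [Tue 16:00, Fri 17:00] → overlaps → no.
D [Tue 00:00, Tue 22:00] → before → no.
G [Tue 04:00, Wed 01:00] → before → no.
H [Tue 00:00, Thu 16:00] → before → no.
L [Mon 06:00, Tue 04:00] → before → no.
P [Thu 07:00, Sat 16:00] → overlaps → no.
Q [Thu 19:00, Fri 16:00] → overlaps → no.
R [Wed 04:00, Thu 02:00] → before → no.
S [Sat 15:00, Sun 14:00] → during → counts.
U [Sat 00:00, Sat 16:00] → during → counts.
V [Thu 14:00, Thu 19:00] → before → no.
W [Thu 21:00, Sun 21:00] → finished-by → no.
Total: 3.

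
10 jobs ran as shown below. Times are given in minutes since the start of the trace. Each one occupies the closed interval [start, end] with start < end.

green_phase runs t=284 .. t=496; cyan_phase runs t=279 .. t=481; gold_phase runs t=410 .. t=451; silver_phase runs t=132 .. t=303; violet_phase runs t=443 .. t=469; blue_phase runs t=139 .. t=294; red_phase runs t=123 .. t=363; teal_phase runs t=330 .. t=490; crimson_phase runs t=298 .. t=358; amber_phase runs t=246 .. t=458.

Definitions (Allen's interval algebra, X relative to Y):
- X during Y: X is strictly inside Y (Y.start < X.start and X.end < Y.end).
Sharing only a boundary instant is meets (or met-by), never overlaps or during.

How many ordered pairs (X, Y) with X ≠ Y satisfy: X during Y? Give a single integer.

15

Checking all 90 ordered pairs for relation 'during'; matching pairs in alphabetical order:
(blue_phase, red_phase): blue_phase during red_phase ✓
(blue_phase, silver_phase): blue_phase during silver_phase ✓
(crimson_phase, amber_phase): crimson_phase during amber_phase ✓
(crimson_phase, cyan_phase): crimson_phase during cyan_phase ✓
(crimson_phase, green_phase): crimson_phase during green_phase ✓
(crimson_phase, red_phase): crimson_phase during red_phase ✓
(gold_phase, amber_phase): gold_phase during amber_phase ✓
(gold_phase, cyan_phase): gold_phase during cyan_phase ✓
(gold_phase, green_phase): gold_phase during green_phase ✓
(gold_phase, teal_phase): gold_phase during teal_phase ✓
(silver_phase, red_phase): silver_phase during red_phase ✓
(teal_phase, green_phase): teal_phase during green_phase ✓
(violet_phase, cyan_phase): violet_phase during cyan_phase ✓
(violet_phase, green_phase): violet_phase during green_phase ✓
(violet_phase, teal_phase): violet_phase during teal_phase ✓
Count: 15.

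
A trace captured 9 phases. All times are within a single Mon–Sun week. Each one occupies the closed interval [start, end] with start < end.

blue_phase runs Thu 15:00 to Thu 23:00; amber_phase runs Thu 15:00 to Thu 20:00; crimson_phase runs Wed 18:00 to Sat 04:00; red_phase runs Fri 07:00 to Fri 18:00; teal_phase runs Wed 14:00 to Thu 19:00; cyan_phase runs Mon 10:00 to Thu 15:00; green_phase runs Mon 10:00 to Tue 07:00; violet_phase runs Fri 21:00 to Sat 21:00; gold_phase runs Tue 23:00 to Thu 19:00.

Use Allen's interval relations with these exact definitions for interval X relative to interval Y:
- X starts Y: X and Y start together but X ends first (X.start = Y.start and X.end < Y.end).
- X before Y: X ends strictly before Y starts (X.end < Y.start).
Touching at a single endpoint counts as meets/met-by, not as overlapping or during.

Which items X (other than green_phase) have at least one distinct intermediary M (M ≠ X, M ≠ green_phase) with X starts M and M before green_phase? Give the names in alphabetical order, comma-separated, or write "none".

Target green_phase = [Mon 10:00, Tue 07:00].
Intermediaries M with M before green_phase: none.
Union: none.

none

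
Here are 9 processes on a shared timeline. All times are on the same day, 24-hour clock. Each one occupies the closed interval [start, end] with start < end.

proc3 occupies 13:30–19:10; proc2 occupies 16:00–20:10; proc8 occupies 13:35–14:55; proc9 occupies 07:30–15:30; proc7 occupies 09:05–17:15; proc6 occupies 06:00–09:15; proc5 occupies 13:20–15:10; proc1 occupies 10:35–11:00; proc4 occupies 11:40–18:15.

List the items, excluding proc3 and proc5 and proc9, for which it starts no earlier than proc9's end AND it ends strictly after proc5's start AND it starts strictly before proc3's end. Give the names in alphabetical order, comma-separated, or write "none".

Conditions: its start is no earlier than proc9's end (X.start >= 15:30) AND its end is strictly after proc5's start (X.end > 13:20) AND its start is strictly before proc3's end (X.start < 19:10).
proc1: start 10:35 >= 15:30? ✗; end 11:00 > 13:20? ✗; start 10:35 < 19:10? ✓ → no.
proc2: start 16:00 >= 15:30? ✓; end 20:10 > 13:20? ✓; start 16:00 < 19:10? ✓ → yes.
proc4: start 11:40 >= 15:30? ✗; end 18:15 > 13:20? ✓; start 11:40 < 19:10? ✓ → no.
proc6: start 06:00 >= 15:30? ✗; end 09:15 > 13:20? ✗; start 06:00 < 19:10? ✓ → no.
proc7: start 09:05 >= 15:30? ✗; end 17:15 > 13:20? ✓; start 09:05 < 19:10? ✓ → no.
proc8: start 13:35 >= 15:30? ✗; end 14:55 > 13:20? ✓; start 13:35 < 19:10? ✓ → no.
Result: proc2.

proc2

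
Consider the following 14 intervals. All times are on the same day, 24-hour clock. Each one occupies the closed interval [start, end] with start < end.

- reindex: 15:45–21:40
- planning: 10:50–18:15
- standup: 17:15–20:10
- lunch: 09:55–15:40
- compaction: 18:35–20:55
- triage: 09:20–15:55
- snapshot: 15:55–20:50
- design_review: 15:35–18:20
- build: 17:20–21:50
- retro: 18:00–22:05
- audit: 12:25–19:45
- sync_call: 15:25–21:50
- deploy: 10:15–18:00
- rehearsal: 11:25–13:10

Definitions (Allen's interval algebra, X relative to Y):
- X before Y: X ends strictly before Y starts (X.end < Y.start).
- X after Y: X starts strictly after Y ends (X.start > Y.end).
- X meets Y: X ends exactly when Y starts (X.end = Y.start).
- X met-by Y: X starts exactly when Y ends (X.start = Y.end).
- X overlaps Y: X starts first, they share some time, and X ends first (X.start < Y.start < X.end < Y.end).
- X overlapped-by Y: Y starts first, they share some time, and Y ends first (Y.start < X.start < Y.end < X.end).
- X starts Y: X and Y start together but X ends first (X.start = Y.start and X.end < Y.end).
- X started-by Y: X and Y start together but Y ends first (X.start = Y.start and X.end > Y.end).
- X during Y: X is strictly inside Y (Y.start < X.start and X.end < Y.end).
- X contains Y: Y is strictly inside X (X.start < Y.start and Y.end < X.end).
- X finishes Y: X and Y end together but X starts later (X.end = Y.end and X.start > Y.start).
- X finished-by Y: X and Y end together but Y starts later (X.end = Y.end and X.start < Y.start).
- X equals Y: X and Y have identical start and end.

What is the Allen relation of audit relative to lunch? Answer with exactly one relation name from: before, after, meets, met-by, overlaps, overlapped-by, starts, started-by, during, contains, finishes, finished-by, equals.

audit = [12:25, 19:45]; lunch = [09:55, 15:40].
Compare endpoints: audit.start > lunch.start, audit.start < lunch.end, audit.end > lunch.start, audit.end > lunch.end.
That pattern is 'overlapped-by'.

overlapped-by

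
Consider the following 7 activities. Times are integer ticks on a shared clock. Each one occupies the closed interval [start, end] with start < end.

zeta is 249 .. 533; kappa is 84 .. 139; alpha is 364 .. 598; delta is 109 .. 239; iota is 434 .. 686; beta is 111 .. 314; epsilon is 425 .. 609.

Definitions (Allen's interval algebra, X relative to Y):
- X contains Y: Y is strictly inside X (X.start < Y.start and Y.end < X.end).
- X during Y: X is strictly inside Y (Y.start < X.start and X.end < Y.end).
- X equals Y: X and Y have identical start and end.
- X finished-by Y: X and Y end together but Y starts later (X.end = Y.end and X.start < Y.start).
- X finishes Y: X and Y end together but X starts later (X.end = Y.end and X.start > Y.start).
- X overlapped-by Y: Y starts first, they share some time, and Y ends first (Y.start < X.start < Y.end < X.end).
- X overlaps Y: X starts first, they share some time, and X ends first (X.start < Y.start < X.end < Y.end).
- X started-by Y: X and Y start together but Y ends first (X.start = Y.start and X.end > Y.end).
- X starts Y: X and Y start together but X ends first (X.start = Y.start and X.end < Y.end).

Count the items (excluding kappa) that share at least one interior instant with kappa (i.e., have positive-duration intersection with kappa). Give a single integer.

Target kappa = [84, 139].
alpha [364, 598] → after → no.
beta [111, 314] → overlapped-by → counts.
delta [109, 239] → overlapped-by → counts.
epsilon [425, 609] → after → no.
iota [434, 686] → after → no.
zeta [249, 533] → after → no.
Total: 2.

2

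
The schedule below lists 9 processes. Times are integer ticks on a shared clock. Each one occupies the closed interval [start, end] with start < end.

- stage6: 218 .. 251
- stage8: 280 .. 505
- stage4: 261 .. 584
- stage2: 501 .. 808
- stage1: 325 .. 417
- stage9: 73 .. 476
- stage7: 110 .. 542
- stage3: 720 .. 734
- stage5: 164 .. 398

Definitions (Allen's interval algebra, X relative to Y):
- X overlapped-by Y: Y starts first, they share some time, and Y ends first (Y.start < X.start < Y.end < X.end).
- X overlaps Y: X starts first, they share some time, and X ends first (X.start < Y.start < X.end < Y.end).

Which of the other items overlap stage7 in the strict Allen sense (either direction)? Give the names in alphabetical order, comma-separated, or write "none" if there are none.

Target stage7 = [110, 542].
stage1 [325, 417] → during → no.
stage2 [501, 808] → overlapped-by → yes.
stage3 [720, 734] → after → no.
stage4 [261, 584] → overlapped-by → yes.
stage5 [164, 398] → during → no.
stage6 [218, 251] → during → no.
stage8 [280, 505] → during → no.
stage9 [73, 476] → overlaps → yes.
Result: stage2, stage4, stage9.

stage2, stage4, stage9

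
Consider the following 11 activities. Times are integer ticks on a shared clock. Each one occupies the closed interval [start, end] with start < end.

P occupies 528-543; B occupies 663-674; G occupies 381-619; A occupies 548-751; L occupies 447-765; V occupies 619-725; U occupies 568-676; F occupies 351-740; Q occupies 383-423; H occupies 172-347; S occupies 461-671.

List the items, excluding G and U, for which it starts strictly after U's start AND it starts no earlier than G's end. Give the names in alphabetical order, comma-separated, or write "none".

Conditions: its start is strictly after U's start (X.start > 568) AND its start is no earlier than G's end (X.start >= 619).
A: start 548 > 568? ✗; start 548 >= 619? ✗ → no.
B: start 663 > 568? ✓; start 663 >= 619? ✓ → yes.
F: start 351 > 568? ✗; start 351 >= 619? ✗ → no.
H: start 172 > 568? ✗; start 172 >= 619? ✗ → no.
L: start 447 > 568? ✗; start 447 >= 619? ✗ → no.
P: start 528 > 568? ✗; start 528 >= 619? ✗ → no.
Q: start 383 > 568? ✗; start 383 >= 619? ✗ → no.
S: start 461 > 568? ✗; start 461 >= 619? ✗ → no.
V: start 619 > 568? ✓; start 619 >= 619? ✓ → yes.
Result: B, V.

B, V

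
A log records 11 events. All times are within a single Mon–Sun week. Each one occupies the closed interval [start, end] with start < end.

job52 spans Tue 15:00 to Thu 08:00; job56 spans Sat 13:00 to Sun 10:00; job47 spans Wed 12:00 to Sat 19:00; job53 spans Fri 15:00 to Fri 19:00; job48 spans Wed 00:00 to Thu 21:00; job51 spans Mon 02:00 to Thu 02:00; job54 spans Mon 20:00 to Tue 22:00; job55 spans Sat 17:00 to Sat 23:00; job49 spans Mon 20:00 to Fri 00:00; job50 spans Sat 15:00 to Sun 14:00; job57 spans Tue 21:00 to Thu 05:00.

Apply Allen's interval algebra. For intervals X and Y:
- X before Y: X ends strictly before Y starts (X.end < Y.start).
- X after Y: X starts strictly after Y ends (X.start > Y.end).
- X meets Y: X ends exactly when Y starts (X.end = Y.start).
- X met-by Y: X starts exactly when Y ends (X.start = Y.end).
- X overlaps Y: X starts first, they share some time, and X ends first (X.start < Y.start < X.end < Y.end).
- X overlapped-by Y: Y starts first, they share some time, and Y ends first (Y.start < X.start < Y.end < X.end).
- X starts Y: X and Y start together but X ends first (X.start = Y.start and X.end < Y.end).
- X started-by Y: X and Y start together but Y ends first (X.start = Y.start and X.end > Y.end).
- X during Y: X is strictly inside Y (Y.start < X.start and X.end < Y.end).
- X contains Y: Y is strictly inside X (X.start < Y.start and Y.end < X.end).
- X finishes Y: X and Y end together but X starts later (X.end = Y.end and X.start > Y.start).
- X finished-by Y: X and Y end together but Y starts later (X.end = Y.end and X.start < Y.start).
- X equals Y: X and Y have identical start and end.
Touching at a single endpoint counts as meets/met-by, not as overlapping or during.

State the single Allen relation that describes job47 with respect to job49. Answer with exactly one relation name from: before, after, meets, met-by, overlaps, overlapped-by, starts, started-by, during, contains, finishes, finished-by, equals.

overlapped-by

job47 = [Wed 12:00, Sat 19:00]; job49 = [Mon 20:00, Fri 00:00].
Compare endpoints: job47.start > job49.start, job47.start < job49.end, job47.end > job49.start, job47.end > job49.end.
That pattern is 'overlapped-by'.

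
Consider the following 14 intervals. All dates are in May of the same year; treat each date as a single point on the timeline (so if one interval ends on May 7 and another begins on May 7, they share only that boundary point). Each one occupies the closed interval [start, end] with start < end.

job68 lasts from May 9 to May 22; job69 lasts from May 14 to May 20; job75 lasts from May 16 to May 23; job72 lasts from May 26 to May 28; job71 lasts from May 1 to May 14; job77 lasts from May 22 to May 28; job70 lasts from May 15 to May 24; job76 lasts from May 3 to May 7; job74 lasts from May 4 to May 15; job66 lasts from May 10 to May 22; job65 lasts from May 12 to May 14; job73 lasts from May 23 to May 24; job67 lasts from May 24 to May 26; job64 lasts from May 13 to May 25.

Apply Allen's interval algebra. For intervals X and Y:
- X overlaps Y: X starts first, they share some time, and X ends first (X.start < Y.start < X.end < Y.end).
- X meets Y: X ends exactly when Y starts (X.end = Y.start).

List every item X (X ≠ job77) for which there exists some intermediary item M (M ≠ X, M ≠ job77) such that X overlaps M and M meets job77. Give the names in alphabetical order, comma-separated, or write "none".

job71, job74

Target job77 = [May 22, May 28].
Intermediaries M with M meets job77: job66, job68.
Via job66 — items with X overlaps job66: job71, job74.
Via job68 — items with X overlaps job68: job71, job74.
Union: job71, job74.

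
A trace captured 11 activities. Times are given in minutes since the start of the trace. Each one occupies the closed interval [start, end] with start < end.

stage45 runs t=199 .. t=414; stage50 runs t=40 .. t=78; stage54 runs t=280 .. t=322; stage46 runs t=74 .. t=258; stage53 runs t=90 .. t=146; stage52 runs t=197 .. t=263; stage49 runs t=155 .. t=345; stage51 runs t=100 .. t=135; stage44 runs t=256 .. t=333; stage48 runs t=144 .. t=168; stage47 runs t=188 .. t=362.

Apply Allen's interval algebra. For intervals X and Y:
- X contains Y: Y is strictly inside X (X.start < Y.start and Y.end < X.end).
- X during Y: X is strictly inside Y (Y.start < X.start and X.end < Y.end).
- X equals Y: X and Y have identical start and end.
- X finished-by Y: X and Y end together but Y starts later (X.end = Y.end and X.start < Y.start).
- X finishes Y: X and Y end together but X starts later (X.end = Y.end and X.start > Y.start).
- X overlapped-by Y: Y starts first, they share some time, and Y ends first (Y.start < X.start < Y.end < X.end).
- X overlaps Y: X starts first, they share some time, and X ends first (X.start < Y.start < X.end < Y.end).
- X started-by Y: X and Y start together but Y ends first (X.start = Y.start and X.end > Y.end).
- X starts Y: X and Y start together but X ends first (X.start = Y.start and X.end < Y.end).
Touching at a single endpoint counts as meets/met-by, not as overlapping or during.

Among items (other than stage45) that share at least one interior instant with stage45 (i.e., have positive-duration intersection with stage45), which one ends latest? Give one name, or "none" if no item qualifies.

Target stage45 = [t=199, t=414].
stage44 [t=256, t=333] → during → candidate.
stage46 [t=74, t=258] → overlaps → candidate.
stage47 [t=188, t=362] → overlaps → candidate.
stage48 [t=144, t=168] → before → excluded.
stage49 [t=155, t=345] → overlaps → candidate.
stage50 [t=40, t=78] → before → excluded.
stage51 [t=100, t=135] → before → excluded.
stage52 [t=197, t=263] → overlaps → candidate.
stage53 [t=90, t=146] → before → excluded.
stage54 [t=280, t=322] → during → candidate.
Among candidates, latest end is t=362 → stage47.

stage47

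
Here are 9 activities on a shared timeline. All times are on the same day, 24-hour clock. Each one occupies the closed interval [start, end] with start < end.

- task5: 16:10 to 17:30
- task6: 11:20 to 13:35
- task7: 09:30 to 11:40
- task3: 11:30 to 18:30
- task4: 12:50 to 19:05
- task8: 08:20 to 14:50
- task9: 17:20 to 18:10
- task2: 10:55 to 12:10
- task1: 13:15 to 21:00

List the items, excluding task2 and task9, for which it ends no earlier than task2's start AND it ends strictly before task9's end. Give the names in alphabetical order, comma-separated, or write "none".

task5, task6, task7, task8

Conditions: its end is no earlier than task2's start (X.end >= 10:55) AND its end is strictly before task9's end (X.end < 18:10).
task1: end 21:00 >= 10:55? ✓; end 21:00 < 18:10? ✗ → no.
task3: end 18:30 >= 10:55? ✓; end 18:30 < 18:10? ✗ → no.
task4: end 19:05 >= 10:55? ✓; end 19:05 < 18:10? ✗ → no.
task5: end 17:30 >= 10:55? ✓; end 17:30 < 18:10? ✓ → yes.
task6: end 13:35 >= 10:55? ✓; end 13:35 < 18:10? ✓ → yes.
task7: end 11:40 >= 10:55? ✓; end 11:40 < 18:10? ✓ → yes.
task8: end 14:50 >= 10:55? ✓; end 14:50 < 18:10? ✓ → yes.
Result: task5, task6, task7, task8.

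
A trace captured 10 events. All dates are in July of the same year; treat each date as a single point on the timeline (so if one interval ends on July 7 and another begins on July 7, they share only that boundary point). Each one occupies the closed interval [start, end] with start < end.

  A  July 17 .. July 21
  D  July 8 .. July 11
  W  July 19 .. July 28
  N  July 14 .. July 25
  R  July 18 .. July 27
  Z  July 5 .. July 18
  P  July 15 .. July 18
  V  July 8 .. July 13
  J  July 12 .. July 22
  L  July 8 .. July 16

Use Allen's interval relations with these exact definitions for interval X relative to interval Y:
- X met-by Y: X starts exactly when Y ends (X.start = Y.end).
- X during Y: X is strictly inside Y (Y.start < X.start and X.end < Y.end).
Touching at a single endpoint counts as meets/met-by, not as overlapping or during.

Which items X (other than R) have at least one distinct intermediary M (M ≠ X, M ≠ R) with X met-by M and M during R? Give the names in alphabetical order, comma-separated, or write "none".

Target R = [July 18, July 27].
Intermediaries M with M during R: none.
Union: none.

none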